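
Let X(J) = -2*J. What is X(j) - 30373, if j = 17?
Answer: -30407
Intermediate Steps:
X(j) - 30373 = -2*17 - 30373 = -34 - 30373 = -30407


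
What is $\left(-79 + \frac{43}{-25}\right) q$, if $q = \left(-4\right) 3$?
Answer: $\frac{24216}{25} \approx 968.64$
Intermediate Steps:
$q = -12$
$\left(-79 + \frac{43}{-25}\right) q = \left(-79 + \frac{43}{-25}\right) \left(-12\right) = \left(-79 + 43 \left(- \frac{1}{25}\right)\right) \left(-12\right) = \left(-79 - \frac{43}{25}\right) \left(-12\right) = \left(- \frac{2018}{25}\right) \left(-12\right) = \frac{24216}{25}$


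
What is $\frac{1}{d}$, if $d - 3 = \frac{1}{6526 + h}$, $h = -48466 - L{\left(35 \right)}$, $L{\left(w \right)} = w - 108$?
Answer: $\frac{41867}{125600} \approx 0.33334$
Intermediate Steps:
$L{\left(w \right)} = -108 + w$ ($L{\left(w \right)} = w - 108 = -108 + w$)
$h = -48393$ ($h = -48466 - \left(-108 + 35\right) = -48466 - -73 = -48466 + 73 = -48393$)
$d = \frac{125600}{41867}$ ($d = 3 + \frac{1}{6526 - 48393} = 3 + \frac{1}{-41867} = 3 - \frac{1}{41867} = \frac{125600}{41867} \approx 3.0$)
$\frac{1}{d} = \frac{1}{\frac{125600}{41867}} = \frac{41867}{125600}$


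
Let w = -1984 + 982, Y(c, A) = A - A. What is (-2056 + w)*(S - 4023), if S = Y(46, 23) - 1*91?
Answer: 12580612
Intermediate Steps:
Y(c, A) = 0
S = -91 (S = 0 - 1*91 = 0 - 91 = -91)
w = -1002
(-2056 + w)*(S - 4023) = (-2056 - 1002)*(-91 - 4023) = -3058*(-4114) = 12580612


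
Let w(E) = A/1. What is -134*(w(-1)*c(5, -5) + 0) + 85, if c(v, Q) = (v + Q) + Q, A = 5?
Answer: 3435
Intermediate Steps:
w(E) = 5 (w(E) = 5/1 = 5*1 = 5)
c(v, Q) = v + 2*Q (c(v, Q) = (Q + v) + Q = v + 2*Q)
-134*(w(-1)*c(5, -5) + 0) + 85 = -134*(5*(5 + 2*(-5)) + 0) + 85 = -134*(5*(5 - 10) + 0) + 85 = -134*(5*(-5) + 0) + 85 = -134*(-25 + 0) + 85 = -134*(-25) + 85 = 3350 + 85 = 3435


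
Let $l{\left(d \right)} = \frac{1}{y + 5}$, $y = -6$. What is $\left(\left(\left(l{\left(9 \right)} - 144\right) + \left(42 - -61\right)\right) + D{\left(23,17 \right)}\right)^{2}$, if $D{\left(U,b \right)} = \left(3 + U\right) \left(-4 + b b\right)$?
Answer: $54287424$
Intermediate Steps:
$l{\left(d \right)} = -1$ ($l{\left(d \right)} = \frac{1}{-6 + 5} = \frac{1}{-1} = -1$)
$D{\left(U,b \right)} = \left(-4 + b^{2}\right) \left(3 + U\right)$ ($D{\left(U,b \right)} = \left(3 + U\right) \left(-4 + b^{2}\right) = \left(-4 + b^{2}\right) \left(3 + U\right)$)
$\left(\left(\left(l{\left(9 \right)} - 144\right) + \left(42 - -61\right)\right) + D{\left(23,17 \right)}\right)^{2} = \left(\left(\left(-1 - 144\right) + \left(42 - -61\right)\right) + \left(-12 - 92 + 3 \cdot 17^{2} + 23 \cdot 17^{2}\right)\right)^{2} = \left(\left(-145 + \left(42 + 61\right)\right) + \left(-12 - 92 + 3 \cdot 289 + 23 \cdot 289\right)\right)^{2} = \left(\left(-145 + 103\right) + \left(-12 - 92 + 867 + 6647\right)\right)^{2} = \left(-42 + 7410\right)^{2} = 7368^{2} = 54287424$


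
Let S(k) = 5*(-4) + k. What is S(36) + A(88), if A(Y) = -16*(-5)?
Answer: 96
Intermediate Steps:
A(Y) = 80
S(k) = -20 + k
S(36) + A(88) = (-20 + 36) + 80 = 16 + 80 = 96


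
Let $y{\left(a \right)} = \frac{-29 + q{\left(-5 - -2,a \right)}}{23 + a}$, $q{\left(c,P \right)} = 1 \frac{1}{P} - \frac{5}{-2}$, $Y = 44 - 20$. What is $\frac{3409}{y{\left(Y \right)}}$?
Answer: $- \frac{3845352}{635} \approx -6055.7$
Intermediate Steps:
$Y = 24$ ($Y = 44 - 20 = 24$)
$q{\left(c,P \right)} = \frac{5}{2} + \frac{1}{P}$ ($q{\left(c,P \right)} = \frac{1}{P} - - \frac{5}{2} = \frac{1}{P} + \frac{5}{2} = \frac{5}{2} + \frac{1}{P}$)
$y{\left(a \right)} = \frac{- \frac{53}{2} + \frac{1}{a}}{23 + a}$ ($y{\left(a \right)} = \frac{-29 + \left(\frac{5}{2} + \frac{1}{a}\right)}{23 + a} = \frac{- \frac{53}{2} + \frac{1}{a}}{23 + a}$)
$\frac{3409}{y{\left(Y \right)}} = \frac{3409}{\frac{1}{2} \cdot \frac{1}{24} \frac{1}{23 + 24} \left(2 - 1272\right)} = \frac{3409}{\frac{1}{2} \cdot \frac{1}{24} \cdot \frac{1}{47} \left(2 - 1272\right)} = \frac{3409}{\frac{1}{2} \cdot \frac{1}{24} \cdot \frac{1}{47} \left(-1270\right)} = \frac{3409}{- \frac{635}{1128}} = 3409 \left(- \frac{1128}{635}\right) = - \frac{3845352}{635}$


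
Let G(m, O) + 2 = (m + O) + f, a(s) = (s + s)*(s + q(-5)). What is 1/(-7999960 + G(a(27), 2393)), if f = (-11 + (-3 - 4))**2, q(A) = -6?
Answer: -1/7996111 ≈ -1.2506e-7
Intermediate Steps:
f = 324 (f = (-11 - 7)**2 = (-18)**2 = 324)
a(s) = 2*s*(-6 + s) (a(s) = (s + s)*(s - 6) = (2*s)*(-6 + s) = 2*s*(-6 + s))
G(m, O) = 322 + O + m (G(m, O) = -2 + ((m + O) + 324) = -2 + ((O + m) + 324) = -2 + (324 + O + m) = 322 + O + m)
1/(-7999960 + G(a(27), 2393)) = 1/(-7999960 + (322 + 2393 + 2*27*(-6 + 27))) = 1/(-7999960 + (322 + 2393 + 2*27*21)) = 1/(-7999960 + (322 + 2393 + 1134)) = 1/(-7999960 + 3849) = 1/(-7996111) = -1/7996111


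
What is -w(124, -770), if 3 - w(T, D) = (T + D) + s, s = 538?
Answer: -111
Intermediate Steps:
w(T, D) = -535 - D - T (w(T, D) = 3 - ((T + D) + 538) = 3 - ((D + T) + 538) = 3 - (538 + D + T) = 3 + (-538 - D - T) = -535 - D - T)
-w(124, -770) = -(-535 - 1*(-770) - 1*124) = -(-535 + 770 - 124) = -1*111 = -111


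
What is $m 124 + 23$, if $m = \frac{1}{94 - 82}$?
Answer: $\frac{100}{3} \approx 33.333$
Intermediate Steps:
$m = \frac{1}{12} \approx 0.083333$
$m 124 + 23 = \frac{1}{12} \cdot 124 + 23 = \frac{31}{3} + 23 = \frac{100}{3}$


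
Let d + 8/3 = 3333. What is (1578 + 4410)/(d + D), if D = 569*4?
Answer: 17964/16819 ≈ 1.0681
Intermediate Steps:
d = 9991/3 (d = -8/3 + 3333 = 9991/3 ≈ 3330.3)
D = 2276
(1578 + 4410)/(d + D) = (1578 + 4410)/(9991/3 + 2276) = 5988/(16819/3) = 5988*(3/16819) = 17964/16819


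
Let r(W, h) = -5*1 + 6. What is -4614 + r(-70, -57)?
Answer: -4613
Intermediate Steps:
r(W, h) = 1 (r(W, h) = -5 + 6 = 1)
-4614 + r(-70, -57) = -4614 + 1 = -4613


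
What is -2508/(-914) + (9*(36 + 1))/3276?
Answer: 473365/166348 ≈ 2.8456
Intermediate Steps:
-2508/(-914) + (9*(36 + 1))/3276 = -2508*(-1/914) + (9*37)*(1/3276) = 1254/457 + 333*(1/3276) = 1254/457 + 37/364 = 473365/166348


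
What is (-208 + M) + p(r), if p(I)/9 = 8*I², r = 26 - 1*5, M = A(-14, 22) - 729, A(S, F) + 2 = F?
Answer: 30835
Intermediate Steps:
A(S, F) = -2 + F
M = -709 (M = (-2 + 22) - 729 = 20 - 729 = -709)
r = 21 (r = 26 - 5 = 21)
p(I) = 72*I² (p(I) = 9*(8*I²) = 72*I²)
(-208 + M) + p(r) = (-208 - 709) + 72*21² = -917 + 72*441 = -917 + 31752 = 30835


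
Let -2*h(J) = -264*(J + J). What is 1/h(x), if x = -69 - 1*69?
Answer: -1/36432 ≈ -2.7448e-5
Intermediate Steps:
x = -138 (x = -69 - 69 = -138)
h(J) = 264*J (h(J) = -(-132)*(J + J) = -(-132)*2*J = -(-264)*J = 264*J)
1/h(x) = 1/(264*(-138)) = 1/(-36432) = -1/36432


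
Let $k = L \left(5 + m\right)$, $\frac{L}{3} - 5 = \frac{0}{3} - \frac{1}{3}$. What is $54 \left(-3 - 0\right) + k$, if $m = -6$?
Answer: $-176$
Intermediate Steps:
$L = 14$ ($L = 15 + 3 \left(\frac{0}{3} - \frac{1}{3}\right) = 15 + 3 \left(0 \cdot \frac{1}{3} - \frac{1}{3}\right) = 15 + 3 \left(0 - \frac{1}{3}\right) = 15 + 3 \left(- \frac{1}{3}\right) = 15 - 1 = 14$)
$k = -14$ ($k = 14 \left(5 - 6\right) = 14 \left(-1\right) = -14$)
$54 \left(-3 - 0\right) + k = 54 \left(-3 - 0\right) - 14 = 54 \left(-3 + 0\right) - 14 = 54 \left(-3\right) - 14 = -162 - 14 = -176$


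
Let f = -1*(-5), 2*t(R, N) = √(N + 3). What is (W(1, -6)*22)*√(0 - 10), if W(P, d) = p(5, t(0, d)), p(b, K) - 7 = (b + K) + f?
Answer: -11*√30 + 374*I*√10 ≈ -60.25 + 1182.7*I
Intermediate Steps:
t(R, N) = √(3 + N)/2 (t(R, N) = √(N + 3)/2 = √(3 + N)/2)
f = 5
p(b, K) = 12 + K + b (p(b, K) = 7 + ((b + K) + 5) = 7 + ((K + b) + 5) = 7 + (5 + K + b) = 12 + K + b)
W(P, d) = 17 + √(3 + d)/2 (W(P, d) = 12 + √(3 + d)/2 + 5 = 17 + √(3 + d)/2)
(W(1, -6)*22)*√(0 - 10) = ((17 + √(3 - 6)/2)*22)*√(0 - 10) = ((17 + √(-3)/2)*22)*√(-10) = ((17 + (I*√3)/2)*22)*(I*√10) = ((17 + I*√3/2)*22)*(I*√10) = (374 + 11*I*√3)*(I*√10) = I*√10*(374 + 11*I*√3)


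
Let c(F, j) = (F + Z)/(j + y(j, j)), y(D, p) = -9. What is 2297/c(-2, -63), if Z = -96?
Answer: 82692/49 ≈ 1687.6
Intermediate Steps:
c(F, j) = (-96 + F)/(-9 + j) (c(F, j) = (F - 96)/(j - 9) = (-96 + F)/(-9 + j))
2297/c(-2, -63) = 2297/(((-96 - 2)/(-9 - 63))) = 2297/((-98/(-72))) = 2297/((-1/72*(-98))) = 2297/(49/36) = 2297*(36/49) = 82692/49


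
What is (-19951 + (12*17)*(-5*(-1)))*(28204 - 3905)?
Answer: -460004369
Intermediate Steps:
(-19951 + (12*17)*(-5*(-1)))*(28204 - 3905) = (-19951 + 204*5)*24299 = (-19951 + 1020)*24299 = -18931*24299 = -460004369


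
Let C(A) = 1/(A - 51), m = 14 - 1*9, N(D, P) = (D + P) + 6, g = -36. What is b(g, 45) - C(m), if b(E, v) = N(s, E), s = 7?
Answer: -1057/46 ≈ -22.978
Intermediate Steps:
N(D, P) = 6 + D + P
b(E, v) = 13 + E (b(E, v) = 6 + 7 + E = 13 + E)
m = 5 (m = 14 - 9 = 5)
C(A) = 1/(-51 + A)
b(g, 45) - C(m) = (13 - 36) - 1/(-51 + 5) = -23 - 1/(-46) = -23 - 1*(-1/46) = -23 + 1/46 = -1057/46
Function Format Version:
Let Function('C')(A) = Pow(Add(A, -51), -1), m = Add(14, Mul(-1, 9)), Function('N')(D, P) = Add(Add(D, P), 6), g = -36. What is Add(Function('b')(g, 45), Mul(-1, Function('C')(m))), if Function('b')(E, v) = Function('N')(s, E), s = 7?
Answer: Rational(-1057, 46) ≈ -22.978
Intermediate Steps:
Function('N')(D, P) = Add(6, D, P)
Function('b')(E, v) = Add(13, E) (Function('b')(E, v) = Add(6, 7, E) = Add(13, E))
m = 5 (m = Add(14, -9) = 5)
Function('C')(A) = Pow(Add(-51, A), -1)
Add(Function('b')(g, 45), Mul(-1, Function('C')(m))) = Add(Add(13, -36), Mul(-1, Pow(Add(-51, 5), -1))) = Add(-23, Mul(-1, Pow(-46, -1))) = Add(-23, Mul(-1, Rational(-1, 46))) = Add(-23, Rational(1, 46)) = Rational(-1057, 46)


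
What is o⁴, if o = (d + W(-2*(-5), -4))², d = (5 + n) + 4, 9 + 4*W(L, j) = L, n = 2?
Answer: 16815125390625/65536 ≈ 2.5658e+8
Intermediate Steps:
W(L, j) = -9/4 + L/4
d = 11 (d = (5 + 2) + 4 = 7 + 4 = 11)
o = 2025/16 (o = (11 + (-9/4 + (-2*(-5))/4))² = (11 + (-9/4 + (¼)*10))² = (11 + (-9/4 + 5/2))² = (11 + ¼)² = (45/4)² = 2025/16 ≈ 126.56)
o⁴ = (2025/16)⁴ = 16815125390625/65536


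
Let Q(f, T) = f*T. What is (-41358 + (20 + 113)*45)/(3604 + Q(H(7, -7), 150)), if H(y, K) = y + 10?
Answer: -35373/6154 ≈ -5.7480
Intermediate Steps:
H(y, K) = 10 + y
Q(f, T) = T*f
(-41358 + (20 + 113)*45)/(3604 + Q(H(7, -7), 150)) = (-41358 + (20 + 113)*45)/(3604 + 150*(10 + 7)) = (-41358 + 133*45)/(3604 + 150*17) = (-41358 + 5985)/(3604 + 2550) = -35373/6154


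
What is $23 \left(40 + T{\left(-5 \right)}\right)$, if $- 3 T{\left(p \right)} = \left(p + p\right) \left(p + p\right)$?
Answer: $\frac{460}{3} \approx 153.33$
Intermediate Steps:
$T{\left(p \right)} = - \frac{4 p^{2}}{3}$ ($T{\left(p \right)} = - \frac{\left(p + p\right) \left(p + p\right)}{3} = - \frac{2 p 2 p}{3} = - \frac{4 p^{2}}{3}$)
$23 \left(40 + T{\left(-5 \right)}\right) = 23 \left(40 - \frac{4 \left(-5\right)^{2}}{3}\right) = 23 \left(40 - \frac{100}{3}\right) = 23 \cdot \frac{20}{3} = \frac{460}{3}$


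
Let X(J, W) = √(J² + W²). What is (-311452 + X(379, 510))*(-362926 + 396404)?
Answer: -10426790056 + 435214*√2389 ≈ -1.0406e+10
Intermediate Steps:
(-311452 + X(379, 510))*(-362926 + 396404) = (-311452 + √(379² + 510²))*(-362926 + 396404) = (-311452 + √(143641 + 260100))*33478 = (-311452 + √403741)*33478 = (-311452 + 13*√2389)*33478 = -10426790056 + 435214*√2389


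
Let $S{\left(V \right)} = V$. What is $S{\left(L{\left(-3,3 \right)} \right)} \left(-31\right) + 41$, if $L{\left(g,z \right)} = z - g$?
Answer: $-145$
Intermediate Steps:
$S{\left(L{\left(-3,3 \right)} \right)} \left(-31\right) + 41 = \left(3 - -3\right) \left(-31\right) + 41 = \left(3 + 3\right) \left(-31\right) + 41 = 6 \left(-31\right) + 41 = -186 + 41 = -145$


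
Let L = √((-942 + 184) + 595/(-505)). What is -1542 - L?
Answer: -1542 - I*√7744377/101 ≈ -1542.0 - 27.553*I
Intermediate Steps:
L = I*√7744377/101 (L = √(-758 + 595*(-1/505)) = √(-758 - 119/101) = √(-76677/101) = I*√7744377/101 ≈ 27.553*I)
-1542 - L = -1542 - I*√7744377/101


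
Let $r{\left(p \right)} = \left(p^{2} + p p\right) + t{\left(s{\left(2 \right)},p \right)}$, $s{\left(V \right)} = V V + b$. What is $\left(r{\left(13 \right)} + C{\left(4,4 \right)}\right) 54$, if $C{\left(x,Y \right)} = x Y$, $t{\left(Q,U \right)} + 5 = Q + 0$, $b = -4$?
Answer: $18846$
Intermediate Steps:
$s{\left(V \right)} = -4 + V^{2}$ ($s{\left(V \right)} = V V - 4 = V^{2} - 4 = -4 + V^{2}$)
$t{\left(Q,U \right)} = -5 + Q$ ($t{\left(Q,U \right)} = -5 + \left(Q + 0\right) = -5 + Q$)
$r{\left(p \right)} = -5 + 2 p^{2}$ ($r{\left(p \right)} = \left(p^{2} + p p\right) - \left(9 - 4\right) = \left(p^{2} + p^{2}\right) + \left(-5 + \left(-4 + 4\right)\right) = 2 p^{2} + \left(-5 + 0\right) = 2 p^{2} - 5 = -5 + 2 p^{2}$)
$C{\left(x,Y \right)} = Y x$
$\left(r{\left(13 \right)} + C{\left(4,4 \right)}\right) 54 = \left(\left(-5 + 2 \cdot 13^{2}\right) + 4 \cdot 4\right) 54 = \left(\left(-5 + 2 \cdot 169\right) + 16\right) 54 = \left(\left(-5 + 338\right) + 16\right) 54 = \left(333 + 16\right) 54 = 349 \cdot 54 = 18846$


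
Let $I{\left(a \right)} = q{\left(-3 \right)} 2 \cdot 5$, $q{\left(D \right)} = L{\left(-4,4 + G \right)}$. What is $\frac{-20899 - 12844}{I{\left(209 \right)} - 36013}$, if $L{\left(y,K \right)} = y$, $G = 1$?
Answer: $\frac{33743}{36053} \approx 0.93593$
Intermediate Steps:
$q{\left(D \right)} = -4$
$I{\left(a \right)} = -40$ ($I{\left(a \right)} = \left(-4\right) 2 \cdot 5 = \left(-8\right) 5 = -40$)
$\frac{-20899 - 12844}{I{\left(209 \right)} - 36013} = \frac{-20899 - 12844}{-40 - 36013} = - \frac{33743}{-36053} = \left(-33743\right) \left(- \frac{1}{36053}\right) = \frac{33743}{36053}$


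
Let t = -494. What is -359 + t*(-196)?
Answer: 96465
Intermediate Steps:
-359 + t*(-196) = -359 - 494*(-196) = -359 + 96824 = 96465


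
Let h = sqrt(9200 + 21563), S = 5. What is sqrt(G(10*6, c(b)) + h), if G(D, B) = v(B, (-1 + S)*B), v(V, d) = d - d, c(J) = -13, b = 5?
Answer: 30763**(1/4) ≈ 13.244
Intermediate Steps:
h = sqrt(30763) ≈ 175.39
v(V, d) = 0
G(D, B) = 0
sqrt(G(10*6, c(b)) + h) = sqrt(0 + sqrt(30763)) = sqrt(sqrt(30763)) = 30763**(1/4)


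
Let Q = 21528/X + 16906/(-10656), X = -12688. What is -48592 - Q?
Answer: -15791721655/325008 ≈ -48589.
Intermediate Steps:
Q = -1067081/325008 (Q = 21528/(-12688) + 16906/(-10656) = 21528*(-1/12688) + 16906*(-1/10656) = -207/122 - 8453/5328 = -1067081/325008 ≈ -3.2832)
-48592 - Q = -48592 - 1*(-1067081/325008) = -48592 + 1067081/325008 = -15791721655/325008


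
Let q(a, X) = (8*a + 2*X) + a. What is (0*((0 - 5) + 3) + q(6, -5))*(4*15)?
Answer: 2640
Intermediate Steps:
q(a, X) = 2*X + 9*a (q(a, X) = (2*X + 8*a) + a = 2*X + 9*a)
(0*((0 - 5) + 3) + q(6, -5))*(4*15) = (0*((0 - 5) + 3) + (2*(-5) + 9*6))*(4*15) = (0*(-5 + 3) + (-10 + 54))*60 = (0*(-2) + 44)*60 = (0 + 44)*60 = 44*60 = 2640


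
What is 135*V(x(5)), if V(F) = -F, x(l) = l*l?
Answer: -3375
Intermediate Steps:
x(l) = l**2
135*V(x(5)) = 135*(-1*5**2) = 135*(-1*25) = 135*(-25) = -3375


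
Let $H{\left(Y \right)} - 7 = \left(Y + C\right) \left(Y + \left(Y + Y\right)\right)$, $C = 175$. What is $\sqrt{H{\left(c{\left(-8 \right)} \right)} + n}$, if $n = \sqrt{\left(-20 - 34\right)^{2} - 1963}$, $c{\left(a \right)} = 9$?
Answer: $\sqrt{4975 + \sqrt{953}} \approx 70.752$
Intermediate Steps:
$H{\left(Y \right)} = 7 + 3 Y \left(175 + Y\right)$ ($H{\left(Y \right)} = 7 + \left(Y + 175\right) \left(Y + \left(Y + Y\right)\right) = 7 + \left(175 + Y\right) \left(Y + 2 Y\right) = 7 + \left(175 + Y\right) 3 Y = 7 + 3 Y \left(175 + Y\right)$)
$n = \sqrt{953}$ ($n = \sqrt{\left(-54\right)^{2} - 1963} = \sqrt{2916 - 1963} = \sqrt{953} \approx 30.871$)
$\sqrt{H{\left(c{\left(-8 \right)} \right)} + n} = \sqrt{\left(7 + 3 \cdot 9^{2} + 525 \cdot 9\right) + \sqrt{953}} = \sqrt{\left(7 + 3 \cdot 81 + 4725\right) + \sqrt{953}} = \sqrt{\left(7 + 243 + 4725\right) + \sqrt{953}} = \sqrt{4975 + \sqrt{953}}$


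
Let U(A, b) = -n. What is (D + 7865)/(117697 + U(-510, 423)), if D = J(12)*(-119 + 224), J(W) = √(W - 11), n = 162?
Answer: 1594/23507 ≈ 0.067810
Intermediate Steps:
J(W) = √(-11 + W)
U(A, b) = -162 (U(A, b) = -1*162 = -162)
D = 105 (D = √(-11 + 12)*(-119 + 224) = √1*105 = 1*105 = 105)
(D + 7865)/(117697 + U(-510, 423)) = (105 + 7865)/(117697 - 162) = 7970/117535 = 7970*(1/117535) = 1594/23507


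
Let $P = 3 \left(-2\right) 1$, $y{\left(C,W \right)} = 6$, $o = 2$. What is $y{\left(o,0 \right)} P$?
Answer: $-36$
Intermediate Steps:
$P = -6$ ($P = \left(-6\right) 1 = -6$)
$y{\left(o,0 \right)} P = 6 \left(-6\right) = -36$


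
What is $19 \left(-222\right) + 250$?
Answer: $-3968$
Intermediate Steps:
$19 \left(-222\right) + 250 = -4218 + 250 = -3968$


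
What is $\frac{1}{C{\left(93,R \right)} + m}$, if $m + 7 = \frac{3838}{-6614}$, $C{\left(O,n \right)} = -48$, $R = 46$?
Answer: $- \frac{3307}{183804} \approx -0.017992$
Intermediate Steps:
$m = - \frac{25068}{3307}$ ($m = -7 + \frac{3838}{-6614} = -7 + 3838 \left(- \frac{1}{6614}\right) = -7 - \frac{1919}{3307} = - \frac{25068}{3307} \approx -7.5803$)
$\frac{1}{C{\left(93,R \right)} + m} = \frac{1}{-48 - \frac{25068}{3307}} = \frac{1}{- \frac{183804}{3307}} = - \frac{3307}{183804}$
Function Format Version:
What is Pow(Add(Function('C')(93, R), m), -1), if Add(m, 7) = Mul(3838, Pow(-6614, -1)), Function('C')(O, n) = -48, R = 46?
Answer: Rational(-3307, 183804) ≈ -0.017992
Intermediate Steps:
m = Rational(-25068, 3307) (m = Add(-7, Mul(3838, Pow(-6614, -1))) = Add(-7, Mul(3838, Rational(-1, 6614))) = Add(-7, Rational(-1919, 3307)) = Rational(-25068, 3307) ≈ -7.5803)
Pow(Add(Function('C')(93, R), m), -1) = Pow(Add(-48, Rational(-25068, 3307)), -1) = Pow(Rational(-183804, 3307), -1) = Rational(-3307, 183804)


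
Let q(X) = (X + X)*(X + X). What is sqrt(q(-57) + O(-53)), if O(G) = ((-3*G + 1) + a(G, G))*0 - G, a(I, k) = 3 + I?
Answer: sqrt(13049) ≈ 114.23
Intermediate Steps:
q(X) = 4*X**2 (q(X) = (2*X)*(2*X) = 4*X**2)
O(G) = -G (O(G) = ((-3*G + 1) + (3 + G))*0 - G = ((1 - 3*G) + (3 + G))*0 - G = (4 - 2*G)*0 - G = 0 - G = -G)
sqrt(q(-57) + O(-53)) = sqrt(4*(-57)**2 - 1*(-53)) = sqrt(4*3249 + 53) = sqrt(12996 + 53) = sqrt(13049)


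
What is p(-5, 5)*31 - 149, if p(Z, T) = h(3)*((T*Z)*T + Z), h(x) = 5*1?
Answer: -20299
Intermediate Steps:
h(x) = 5
p(Z, T) = 5*Z + 5*Z*T² (p(Z, T) = 5*((T*Z)*T + Z) = 5*(Z*T² + Z) = 5*(Z + Z*T²) = 5*Z + 5*Z*T²)
p(-5, 5)*31 - 149 = (5*(-5)*(1 + 5²))*31 - 149 = (5*(-5)*(1 + 25))*31 - 149 = (5*(-5)*26)*31 - 149 = -650*31 - 149 = -20150 - 149 = -20299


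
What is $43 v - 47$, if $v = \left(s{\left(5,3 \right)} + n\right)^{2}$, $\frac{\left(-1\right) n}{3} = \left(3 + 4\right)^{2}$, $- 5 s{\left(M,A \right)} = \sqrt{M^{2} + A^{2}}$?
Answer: $\frac{23229962}{25} + \frac{12642 \sqrt{34}}{5} \approx 9.4394 \cdot 10^{5}$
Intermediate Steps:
$s{\left(M,A \right)} = - \frac{\sqrt{A^{2} + M^{2}}}{5}$ ($s{\left(M,A \right)} = - \frac{\sqrt{M^{2} + A^{2}}}{5} = - \frac{\sqrt{A^{2} + M^{2}}}{5}$)
$n = -147$ ($n = - 3 \left(3 + 4\right)^{2} = - 3 \cdot 7^{2} = \left(-3\right) 49 = -147$)
$v = \left(-147 - \frac{\sqrt{34}}{5}\right)^{2}$ ($v = \left(- \frac{\sqrt{3^{2} + 5^{2}}}{5} - 147\right)^{2} = \left(- \frac{\sqrt{9 + 25}}{5} - 147\right)^{2} = \left(- \frac{\sqrt{34}}{5} - 147\right)^{2} = \left(-147 - \frac{\sqrt{34}}{5}\right)^{2} \approx 21953.0$)
$43 v - 47 = 43 \frac{\left(735 + \sqrt{34}\right)^{2}}{25} - 47 = \frac{43 \left(735 + \sqrt{34}\right)^{2}}{25} - 47 = -47 + \frac{43 \left(735 + \sqrt{34}\right)^{2}}{25}$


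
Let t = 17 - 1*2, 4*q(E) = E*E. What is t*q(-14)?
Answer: 735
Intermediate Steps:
q(E) = E²/4 (q(E) = (E*E)/4 = E²/4)
t = 15 (t = 17 - 2 = 15)
t*q(-14) = 15*((¼)*(-14)²) = 15*((¼)*196) = 15*49 = 735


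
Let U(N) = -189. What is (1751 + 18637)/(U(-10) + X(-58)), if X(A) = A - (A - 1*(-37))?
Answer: -10194/113 ≈ -90.212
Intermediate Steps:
X(A) = -37 (X(A) = A - (A + 37) = A - (37 + A) = A + (-37 - A) = -37)
(1751 + 18637)/(U(-10) + X(-58)) = (1751 + 18637)/(-189 - 37) = 20388/(-226) = 20388*(-1/226) = -10194/113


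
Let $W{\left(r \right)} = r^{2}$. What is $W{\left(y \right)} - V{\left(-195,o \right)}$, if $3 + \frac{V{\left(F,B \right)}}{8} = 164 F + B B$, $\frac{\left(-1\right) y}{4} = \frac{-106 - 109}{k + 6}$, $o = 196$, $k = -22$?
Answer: $- \frac{777199}{16} \approx -48575.0$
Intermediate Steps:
$y = - \frac{215}{4}$ ($y = - 4 \frac{-106 - 109}{-22 + 6} = - 4 \left(- \frac{215}{-16}\right) = - 4 \left(\left(-215\right) \left(- \frac{1}{16}\right)\right) = \left(-4\right) \frac{215}{16} = - \frac{215}{4} \approx -53.75$)
$V{\left(F,B \right)} = -24 + 8 B^{2} + 1312 F$ ($V{\left(F,B \right)} = -24 + 8 \left(164 F + B B\right) = -24 + 8 \left(164 F + B^{2}\right) = -24 + 8 \left(B^{2} + 164 F\right) = -24 + \left(8 B^{2} + 1312 F\right) = -24 + 8 B^{2} + 1312 F$)
$W{\left(y \right)} - V{\left(-195,o \right)} = \left(- \frac{215}{4}\right)^{2} - \left(-24 + 8 \cdot 196^{2} + 1312 \left(-195\right)\right) = \frac{46225}{16} - \left(-24 + 8 \cdot 38416 - 255840\right) = \frac{46225}{16} - \left(-24 + 307328 - 255840\right) = \frac{46225}{16} - 51464 = - \frac{777199}{16}$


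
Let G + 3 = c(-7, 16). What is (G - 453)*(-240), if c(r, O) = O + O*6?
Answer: 82560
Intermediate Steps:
c(r, O) = 7*O (c(r, O) = O + 6*O = 7*O)
G = 109 (G = -3 + 7*16 = -3 + 112 = 109)
(G - 453)*(-240) = (109 - 453)*(-240) = -344*(-240) = 82560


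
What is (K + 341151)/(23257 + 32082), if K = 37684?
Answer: 378835/55339 ≈ 6.8457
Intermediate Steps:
(K + 341151)/(23257 + 32082) = (37684 + 341151)/(23257 + 32082) = 378835/55339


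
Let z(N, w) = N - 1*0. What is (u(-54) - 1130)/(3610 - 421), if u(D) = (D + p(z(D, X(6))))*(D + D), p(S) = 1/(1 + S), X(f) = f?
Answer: 249314/169017 ≈ 1.4751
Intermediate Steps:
z(N, w) = N (z(N, w) = N + 0 = N)
u(D) = 2*D*(D + 1/(1 + D)) (u(D) = (D + 1/(1 + D))*(D + D) = (D + 1/(1 + D))*(2*D) = 2*D*(D + 1/(1 + D)))
(u(-54) - 1130)/(3610 - 421) = (2*(-54)*(1 - 54*(1 - 54))/(1 - 54) - 1130)/(3610 - 421) = (2*(-54)*(1 - 54*(-53))/(-53) - 1130)/3189 = (2*(-54)*(-1/53)*(1 + 2862) - 1130)*(1/3189) = (2*(-54)*(-1/53)*2863 - 1130)*(1/3189) = (309204/53 - 1130)*(1/3189) = (249314/53)*(1/3189) = 249314/169017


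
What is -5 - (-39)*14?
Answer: 541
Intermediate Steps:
-5 - (-39)*14 = -5 - 39*(-14) = -5 + 546 = 541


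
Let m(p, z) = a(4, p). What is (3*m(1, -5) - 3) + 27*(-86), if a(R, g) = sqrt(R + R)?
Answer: -2325 + 6*sqrt(2) ≈ -2316.5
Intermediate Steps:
a(R, g) = sqrt(2)*sqrt(R) (a(R, g) = sqrt(2*R) = sqrt(2)*sqrt(R))
m(p, z) = 2*sqrt(2) (m(p, z) = sqrt(2)*sqrt(4) = sqrt(2)*2 = 2*sqrt(2))
(3*m(1, -5) - 3) + 27*(-86) = (3*(2*sqrt(2)) - 3) + 27*(-86) = (6*sqrt(2) - 3) - 2322 = (-3 + 6*sqrt(2)) - 2322 = -2325 + 6*sqrt(2)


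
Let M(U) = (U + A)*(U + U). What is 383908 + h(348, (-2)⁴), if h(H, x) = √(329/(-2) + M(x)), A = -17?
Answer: 383908 + I*√786/2 ≈ 3.8391e+5 + 14.018*I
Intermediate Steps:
M(U) = 2*U*(-17 + U) (M(U) = (U - 17)*(U + U) = (-17 + U)*(2*U) = 2*U*(-17 + U))
h(H, x) = √(-329/2 + 2*x*(-17 + x)) (h(H, x) = √(329/(-2) + 2*x*(-17 + x)) = √(329*(-½) + 2*x*(-17 + x)) = √(-329/2 + 2*x*(-17 + x)))
383908 + h(348, (-2)⁴) = 383908 + √2*√(-329 + 4*(-2)⁴*(-17 + (-2)⁴))/2 = 383908 + √2*√(-329 + 4*16*(-17 + 16))/2 = 383908 + √2*√(-329 + 4*16*(-1))/2 = 383908 + √2*√(-329 - 64)/2 = 383908 + √2*√(-393)/2 = 383908 + √2*(I*√393)/2 = 383908 + I*√786/2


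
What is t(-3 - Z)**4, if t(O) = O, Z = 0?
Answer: 81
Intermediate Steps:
t(-3 - Z)**4 = (-3 - 1*0)**4 = (-3 + 0)**4 = (-3)**4 = 81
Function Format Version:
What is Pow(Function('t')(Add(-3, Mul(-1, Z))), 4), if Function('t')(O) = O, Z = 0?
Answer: 81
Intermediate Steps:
Pow(Function('t')(Add(-3, Mul(-1, Z))), 4) = Pow(Add(-3, Mul(-1, 0)), 4) = Pow(Add(-3, 0), 4) = Pow(-3, 4) = 81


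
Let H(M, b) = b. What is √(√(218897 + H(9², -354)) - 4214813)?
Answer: √(-4214813 + √218543) ≈ 2052.9*I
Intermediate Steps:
√(√(218897 + H(9², -354)) - 4214813) = √(√(218897 - 354) - 4214813) = √(√218543 - 4214813) = √(-4214813 + √218543)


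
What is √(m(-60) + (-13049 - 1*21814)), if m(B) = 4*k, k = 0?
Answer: I*√34863 ≈ 186.72*I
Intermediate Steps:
m(B) = 0 (m(B) = 4*0 = 0)
√(m(-60) + (-13049 - 1*21814)) = √(0 + (-13049 - 1*21814)) = √(0 + (-13049 - 21814)) = √(0 - 34863) = √(-34863) = I*√34863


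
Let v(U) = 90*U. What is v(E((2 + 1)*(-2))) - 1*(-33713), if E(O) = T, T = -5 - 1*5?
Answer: 32813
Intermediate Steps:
T = -10 (T = -5 - 5 = -10)
E(O) = -10
v(E((2 + 1)*(-2))) - 1*(-33713) = 90*(-10) - 1*(-33713) = -900 + 33713 = 32813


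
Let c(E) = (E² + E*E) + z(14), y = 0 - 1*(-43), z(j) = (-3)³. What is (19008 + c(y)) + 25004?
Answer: 47683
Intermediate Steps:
z(j) = -27
y = 43 (y = 0 + 43 = 43)
c(E) = -27 + 2*E² (c(E) = (E² + E*E) - 27 = (E² + E²) - 27 = 2*E² - 27 = -27 + 2*E²)
(19008 + c(y)) + 25004 = (19008 + (-27 + 2*43²)) + 25004 = (19008 + (-27 + 2*1849)) + 25004 = (19008 + (-27 + 3698)) + 25004 = (19008 + 3671) + 25004 = 22679 + 25004 = 47683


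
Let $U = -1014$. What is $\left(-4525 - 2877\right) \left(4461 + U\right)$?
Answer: $-25514694$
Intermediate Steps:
$\left(-4525 - 2877\right) \left(4461 + U\right) = \left(-4525 - 2877\right) \left(4461 - 1014\right) = \left(-7402\right) 3447 = -25514694$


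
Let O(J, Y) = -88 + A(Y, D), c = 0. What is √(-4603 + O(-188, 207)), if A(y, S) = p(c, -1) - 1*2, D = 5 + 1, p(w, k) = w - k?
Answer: 2*I*√1173 ≈ 68.498*I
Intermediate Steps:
D = 6
A(y, S) = -1 (A(y, S) = (0 - 1*(-1)) - 1*2 = (0 + 1) - 2 = 1 - 2 = -1)
O(J, Y) = -89 (O(J, Y) = -88 - 1 = -89)
√(-4603 + O(-188, 207)) = √(-4603 - 89) = √(-4692) = 2*I*√1173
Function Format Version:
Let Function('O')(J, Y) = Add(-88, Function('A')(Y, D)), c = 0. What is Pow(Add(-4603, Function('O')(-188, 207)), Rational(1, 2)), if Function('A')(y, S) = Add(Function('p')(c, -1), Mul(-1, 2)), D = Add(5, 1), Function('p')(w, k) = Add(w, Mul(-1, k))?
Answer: Mul(2, I, Pow(1173, Rational(1, 2))) ≈ Mul(68.498, I)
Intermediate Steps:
D = 6
Function('A')(y, S) = -1 (Function('A')(y, S) = Add(Add(0, Mul(-1, -1)), Mul(-1, 2)) = Add(Add(0, 1), -2) = Add(1, -2) = -1)
Function('O')(J, Y) = -89 (Function('O')(J, Y) = Add(-88, -1) = -89)
Pow(Add(-4603, Function('O')(-188, 207)), Rational(1, 2)) = Pow(Add(-4603, -89), Rational(1, 2)) = Pow(-4692, Rational(1, 2)) = Mul(2, I, Pow(1173, Rational(1, 2)))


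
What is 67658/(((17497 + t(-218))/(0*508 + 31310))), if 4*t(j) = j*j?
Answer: 1059185990/14689 ≈ 72107.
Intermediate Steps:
t(j) = j²/4 (t(j) = (j*j)/4 = j²/4)
67658/(((17497 + t(-218))/(0*508 + 31310))) = 67658/(((17497 + (¼)*(-218)²)/(0*508 + 31310))) = 67658/(((17497 + (¼)*47524)/(0 + 31310))) = 67658/(((17497 + 11881)/31310)) = 67658/((29378*(1/31310))) = 67658/(14689/15655) = 67658*(15655/14689) = 1059185990/14689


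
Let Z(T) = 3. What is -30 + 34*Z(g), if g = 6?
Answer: 72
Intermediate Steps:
-30 + 34*Z(g) = -30 + 34*3 = -30 + 102 = 72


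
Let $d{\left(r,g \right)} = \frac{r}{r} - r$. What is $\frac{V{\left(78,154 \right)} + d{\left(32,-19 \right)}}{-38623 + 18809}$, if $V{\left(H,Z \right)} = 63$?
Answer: $- \frac{16}{9907} \approx -0.001615$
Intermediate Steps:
$d{\left(r,g \right)} = 1 - r$
$\frac{V{\left(78,154 \right)} + d{\left(32,-19 \right)}}{-38623 + 18809} = \frac{63 + \left(1 - 32\right)}{-38623 + 18809} = \frac{63 + \left(1 - 32\right)}{-19814} = \left(63 - 31\right) \left(- \frac{1}{19814}\right) = 32 \left(- \frac{1}{19814}\right) = - \frac{16}{9907}$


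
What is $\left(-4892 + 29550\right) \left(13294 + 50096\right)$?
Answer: $1563070620$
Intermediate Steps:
$\left(-4892 + 29550\right) \left(13294 + 50096\right) = 24658 \cdot 63390 = 1563070620$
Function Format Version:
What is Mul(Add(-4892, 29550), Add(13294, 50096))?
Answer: 1563070620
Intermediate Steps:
Mul(Add(-4892, 29550), Add(13294, 50096)) = Mul(24658, 63390) = 1563070620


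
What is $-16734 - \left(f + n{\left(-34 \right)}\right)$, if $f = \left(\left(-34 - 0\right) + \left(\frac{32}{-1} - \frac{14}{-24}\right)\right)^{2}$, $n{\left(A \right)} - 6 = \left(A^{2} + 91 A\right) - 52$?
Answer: $- \frac{2740225}{144} \approx -19029.0$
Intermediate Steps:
$n{\left(A \right)} = -46 + A^{2} + 91 A$ ($n{\left(A \right)} = 6 - \left(52 - A^{2} - 91 A\right) = 6 + \left(-52 + A^{2} + 91 A\right) = -46 + A^{2} + 91 A$)
$f = \frac{616225}{144}$ ($f = \left(\left(-34 + 0\right) + \left(32 \left(-1\right) - - \frac{7}{12}\right)\right)^{2} = \left(-34 + \left(-32 + \frac{7}{12}\right)\right)^{2} = \left(-34 - \frac{377}{12}\right)^{2} = \left(- \frac{785}{12}\right)^{2} = \frac{616225}{144} \approx 4279.3$)
$-16734 - \left(f + n{\left(-34 \right)}\right) = -16734 - \left(\frac{616225}{144} + \left(-46 + \left(-34\right)^{2} + 91 \left(-34\right)\right)\right) = -16734 - \left(\frac{616225}{144} - 1984\right) = -16734 - \frac{330529}{144} = - \frac{2740225}{144}$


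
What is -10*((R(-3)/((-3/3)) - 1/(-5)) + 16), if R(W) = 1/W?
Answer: -496/3 ≈ -165.33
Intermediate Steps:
-10*((R(-3)/((-3/3)) - 1/(-5)) + 16) = -10*((1/((-3)*((-3/3))) - 1/(-5)) + 16) = -10*((-1/(3*((-3*⅓))) - 1*(-⅕)) + 16) = -10*((-⅓/(-1) + ⅕) + 16) = -10*((-⅓*(-1) + ⅕) + 16) = -10*((⅓ + ⅕) + 16) = -10*(8/15 + 16) = -10*248/15 = -496/3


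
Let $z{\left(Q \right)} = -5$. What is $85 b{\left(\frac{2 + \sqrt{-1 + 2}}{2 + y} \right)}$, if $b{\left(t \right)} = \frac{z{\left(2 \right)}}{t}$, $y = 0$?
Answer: $- \frac{850}{3} \approx -283.33$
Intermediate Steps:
$b{\left(t \right)} = - \frac{5}{t}$
$85 b{\left(\frac{2 + \sqrt{-1 + 2}}{2 + y} \right)} = 85 \left(- \frac{5}{\left(2 + \sqrt{-1 + 2}\right) \frac{1}{2 + 0}}\right) = 85 \left(- \frac{5}{\left(2 + \sqrt{1}\right) \frac{1}{2}}\right) = 85 \left(- \frac{5}{\left(2 + 1\right) \frac{1}{2}}\right) = 85 \left(- \frac{5}{3 \cdot \frac{1}{2}}\right) = 85 \left(- \frac{5}{\frac{3}{2}}\right) = 85 \left(\left(-5\right) \frac{2}{3}\right) = 85 \left(- \frac{10}{3}\right) = - \frac{850}{3}$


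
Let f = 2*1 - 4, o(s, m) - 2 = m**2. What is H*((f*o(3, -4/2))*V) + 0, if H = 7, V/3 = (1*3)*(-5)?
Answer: 3780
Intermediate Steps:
V = -45 (V = 3*((1*3)*(-5)) = 3*(3*(-5)) = 3*(-15) = -45)
o(s, m) = 2 + m**2
f = -2 (f = 2 - 4 = -2)
H*((f*o(3, -4/2))*V) + 0 = 7*(-2*(2 + (-4/2)**2)*(-45)) + 0 = 7*(-2*(2 + (-4*1/2)**2)*(-45)) + 0 = 7*(-2*(2 + (-2)**2)*(-45)) + 0 = 7*(-2*(2 + 4)*(-45)) + 0 = 7*(-2*6*(-45)) + 0 = 7*(-12*(-45)) + 0 = 7*540 + 0 = 3780 + 0 = 3780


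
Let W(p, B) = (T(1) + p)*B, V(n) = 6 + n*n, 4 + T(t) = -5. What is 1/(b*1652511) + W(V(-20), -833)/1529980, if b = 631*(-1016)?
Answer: -87587663883160309/405222161370459720 ≈ -0.21615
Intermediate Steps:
T(t) = -9 (T(t) = -4 - 5 = -9)
V(n) = 6 + n²
W(p, B) = B*(-9 + p) (W(p, B) = (-9 + p)*B = B*(-9 + p))
b = -641096
1/(b*1652511) + W(V(-20), -833)/1529980 = 1/(-641096*1652511) - 833*(-9 + (6 + (-20)²))/1529980 = -1/641096*1/1652511 - 833*(-9 + (6 + 400))*(1/1529980) = -1/1059418192056 - 833*(-9 + 406)*(1/1529980) = -1/1059418192056 - 833*397*(1/1529980) = -1/1059418192056 - 330701*1/1529980 = -1/1059418192056 - 330701/1529980 = -87587663883160309/405222161370459720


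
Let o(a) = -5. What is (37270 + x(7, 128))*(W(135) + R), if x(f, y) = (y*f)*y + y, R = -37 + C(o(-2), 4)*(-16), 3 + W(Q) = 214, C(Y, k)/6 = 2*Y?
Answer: 172465524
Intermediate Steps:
C(Y, k) = 12*Y (C(Y, k) = 6*(2*Y) = 12*Y)
W(Q) = 211 (W(Q) = -3 + 214 = 211)
R = 923 (R = -37 + (12*(-5))*(-16) = -37 - 60*(-16) = -37 + 960 = 923)
x(f, y) = y + f*y**2 (x(f, y) = (f*y)*y + y = f*y**2 + y = y + f*y**2)
(37270 + x(7, 128))*(W(135) + R) = (37270 + 128*(1 + 7*128))*(211 + 923) = (37270 + 128*(1 + 896))*1134 = (37270 + 128*897)*1134 = (37270 + 114816)*1134 = 152086*1134 = 172465524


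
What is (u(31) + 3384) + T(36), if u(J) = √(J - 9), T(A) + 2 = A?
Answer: 3418 + √22 ≈ 3422.7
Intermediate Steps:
T(A) = -2 + A
u(J) = √(-9 + J)
(u(31) + 3384) + T(36) = (√(-9 + 31) + 3384) + (-2 + 36) = (√22 + 3384) + 34 = (3384 + √22) + 34 = 3418 + √22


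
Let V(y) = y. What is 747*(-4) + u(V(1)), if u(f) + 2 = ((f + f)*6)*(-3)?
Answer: -3026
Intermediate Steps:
u(f) = -2 - 36*f (u(f) = -2 + ((f + f)*6)*(-3) = -2 + ((2*f)*6)*(-3) = -2 + (12*f)*(-3) = -2 - 36*f)
747*(-4) + u(V(1)) = 747*(-4) + (-2 - 36*1) = -2988 + (-2 - 36) = -2988 - 38 = -3026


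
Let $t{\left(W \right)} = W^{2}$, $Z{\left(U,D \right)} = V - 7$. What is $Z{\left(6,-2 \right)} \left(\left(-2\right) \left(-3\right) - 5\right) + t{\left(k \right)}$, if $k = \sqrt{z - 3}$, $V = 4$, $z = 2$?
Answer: $-4$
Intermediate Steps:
$k = i$ ($k = \sqrt{2 - 3} = \sqrt{-1} = i \approx 1.0 i$)
$Z{\left(U,D \right)} = -3$ ($Z{\left(U,D \right)} = 4 - 7 = -3$)
$Z{\left(6,-2 \right)} \left(\left(-2\right) \left(-3\right) - 5\right) + t{\left(k \right)} = - 3 \left(\left(-2\right) \left(-3\right) - 5\right) + i^{2} = - 3 \left(6 - 5\right) - 1 = \left(-3\right) 1 - 1 = -3 - 1 = -4$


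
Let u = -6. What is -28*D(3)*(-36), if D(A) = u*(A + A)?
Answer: -36288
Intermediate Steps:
D(A) = -12*A (D(A) = -6*(A + A) = -12*A)
-28*D(3)*(-36) = -(-336)*3*(-36) = -28*(-36)*(-36) = 1008*(-36) = -36288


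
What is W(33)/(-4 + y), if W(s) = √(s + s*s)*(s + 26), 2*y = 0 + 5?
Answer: -118*√1122/3 ≈ -1317.5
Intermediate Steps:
y = 5/2 (y = (0 + 5)/2 = (½)*5 = 5/2 ≈ 2.5000)
W(s) = √(s + s²)*(26 + s)
W(33)/(-4 + y) = (√(33*(1 + 33))*(26 + 33))/(-4 + 5/2) = (√(33*34)*59)/(-3/2) = (√1122*59)*(-⅔) = (59*√1122)*(-⅔) = -118*√1122/3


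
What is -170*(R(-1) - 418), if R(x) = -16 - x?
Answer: 73610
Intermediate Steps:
-170*(R(-1) - 418) = -170*((-16 - 1*(-1)) - 418) = -170*((-16 + 1) - 418) = -170*(-15 - 418) = -170*(-433) = 73610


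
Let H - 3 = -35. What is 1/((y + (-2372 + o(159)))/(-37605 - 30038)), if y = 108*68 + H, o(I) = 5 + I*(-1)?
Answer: -67643/4786 ≈ -14.134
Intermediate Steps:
H = -32 (H = 3 - 35 = -32)
o(I) = 5 - I
y = 7312 (y = 108*68 - 32 = 7344 - 32 = 7312)
1/((y + (-2372 + o(159)))/(-37605 - 30038)) = 1/((7312 + (-2372 + (5 - 1*159)))/(-37605 - 30038)) = 1/((7312 + (-2372 + (5 - 159)))/(-67643)) = 1/((7312 + (-2372 - 154))*(-1/67643)) = 1/((7312 - 2526)*(-1/67643)) = 1/(4786*(-1/67643)) = 1/(-4786/67643) = -67643/4786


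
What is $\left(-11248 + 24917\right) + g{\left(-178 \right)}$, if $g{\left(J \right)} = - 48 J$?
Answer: $22213$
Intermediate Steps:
$\left(-11248 + 24917\right) + g{\left(-178 \right)} = \left(-11248 + 24917\right) - -8544 = 13669 + 8544 = 22213$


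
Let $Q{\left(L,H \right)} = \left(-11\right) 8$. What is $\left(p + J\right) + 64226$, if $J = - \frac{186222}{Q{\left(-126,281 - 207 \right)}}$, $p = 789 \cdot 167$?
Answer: $\frac{8716627}{44} \approx 1.9811 \cdot 10^{5}$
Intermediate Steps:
$Q{\left(L,H \right)} = -88$
$p = 131763$
$J = \frac{93111}{44}$ ($J = - \frac{186222}{-88} = \left(-186222\right) \left(- \frac{1}{88}\right) = \frac{93111}{44} \approx 2116.2$)
$\left(p + J\right) + 64226 = \left(131763 + \frac{93111}{44}\right) + 64226 = \frac{5890683}{44} + 64226 = \frac{8716627}{44}$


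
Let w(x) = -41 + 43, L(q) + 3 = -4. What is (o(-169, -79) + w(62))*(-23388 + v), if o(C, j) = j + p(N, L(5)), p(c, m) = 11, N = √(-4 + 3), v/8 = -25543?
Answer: 15030312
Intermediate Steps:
v = -204344 (v = 8*(-25543) = -204344)
L(q) = -7 (L(q) = -3 - 4 = -7)
N = I (N = √(-1) = I ≈ 1.0*I)
o(C, j) = 11 + j (o(C, j) = j + 11 = 11 + j)
w(x) = 2
(o(-169, -79) + w(62))*(-23388 + v) = ((11 - 79) + 2)*(-23388 - 204344) = (-68 + 2)*(-227732) = -66*(-227732) = 15030312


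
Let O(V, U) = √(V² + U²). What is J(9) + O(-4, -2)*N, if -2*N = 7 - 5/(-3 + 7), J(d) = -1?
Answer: -1 - 23*√5/4 ≈ -13.857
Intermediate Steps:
O(V, U) = √(U² + V²)
N = -23/8 (N = -(7 - 5/(-3 + 7))/2 = -(7 - 5/4)/2 = -½*23/4 = -23/8 ≈ -2.8750)
J(9) + O(-4, -2)*N = -1 + √((-2)² + (-4)²)*(-23/8) = -1 + √(4 + 16)*(-23/8) = -1 + √20*(-23/8) = -1 + (2*√5)*(-23/8) = -1 - 23*√5/4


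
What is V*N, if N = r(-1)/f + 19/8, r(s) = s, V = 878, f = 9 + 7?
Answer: 16243/8 ≈ 2030.4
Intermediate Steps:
f = 16
N = 37/16 (N = -1/16 + 19/8 = 37/16 ≈ 2.3125)
V*N = 878*(37/16) = 16243/8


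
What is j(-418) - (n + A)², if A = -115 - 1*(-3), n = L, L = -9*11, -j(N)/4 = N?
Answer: -42849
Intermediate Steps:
j(N) = -4*N
L = -99
n = -99
A = -112 (A = -115 + 3 = -112)
j(-418) - (n + A)² = -4*(-418) - (-99 - 112)² = 1672 - 1*(-211)² = 1672 - 1*44521 = 1672 - 44521 = -42849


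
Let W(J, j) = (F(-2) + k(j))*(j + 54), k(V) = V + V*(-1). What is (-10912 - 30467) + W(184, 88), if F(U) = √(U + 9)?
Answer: -41379 + 142*√7 ≈ -41003.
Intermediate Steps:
F(U) = √(9 + U)
k(V) = 0 (k(V) = V - V = 0)
W(J, j) = √7*(54 + j) (W(J, j) = (√(9 - 2) + 0)*(j + 54) = (√7 + 0)*(54 + j) = √7*(54 + j))
(-10912 - 30467) + W(184, 88) = (-10912 - 30467) + √7*(54 + 88) = -41379 + √7*142 = -41379 + 142*√7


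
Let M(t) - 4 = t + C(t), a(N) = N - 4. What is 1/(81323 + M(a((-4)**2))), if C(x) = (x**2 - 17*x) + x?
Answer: 1/81291 ≈ 1.2301e-5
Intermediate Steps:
C(x) = x**2 - 16*x
a(N) = -4 + N
M(t) = 4 + t + t*(-16 + t) (M(t) = 4 + (t + t*(-16 + t)) = 4 + t + t*(-16 + t))
1/(81323 + M(a((-4)**2))) = 1/(81323 + (4 + (-4 + (-4)**2) + (-4 + (-4)**2)*(-16 + (-4 + (-4)**2)))) = 1/(81323 + (4 + (-4 + 16) + (-4 + 16)*(-16 + (-4 + 16)))) = 1/(81323 + (4 + 12 + 12*(-16 + 12))) = 1/(81323 + (4 + 12 + 12*(-4))) = 1/(81323 + (4 + 12 - 48)) = 1/(81323 - 32) = 1/81291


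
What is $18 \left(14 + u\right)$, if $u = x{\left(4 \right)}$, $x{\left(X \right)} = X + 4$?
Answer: $396$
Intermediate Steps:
$x{\left(X \right)} = 4 + X$
$u = 8$ ($u = 4 + 4 = 8$)
$18 \left(14 + u\right) = 18 \left(14 + 8\right) = 18 \cdot 22 = 396$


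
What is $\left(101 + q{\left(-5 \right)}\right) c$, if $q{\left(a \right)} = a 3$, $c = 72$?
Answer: $6192$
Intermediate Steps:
$q{\left(a \right)} = 3 a$
$\left(101 + q{\left(-5 \right)}\right) c = \left(101 + 3 \left(-5\right)\right) 72 = \left(101 - 15\right) 72 = 86 \cdot 72 = 6192$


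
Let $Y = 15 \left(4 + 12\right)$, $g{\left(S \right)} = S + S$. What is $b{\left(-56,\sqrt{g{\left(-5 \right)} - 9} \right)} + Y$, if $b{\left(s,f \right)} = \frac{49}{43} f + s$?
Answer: $184 + \frac{49 i \sqrt{19}}{43} \approx 184.0 + 4.9671 i$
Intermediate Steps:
$g{\left(S \right)} = 2 S$
$Y = 240$ ($Y = 15 \cdot 16 = 240$)
$b{\left(s,f \right)} = s + \frac{49 f}{43}$ ($b{\left(s,f \right)} = 49 \cdot \frac{1}{43} f + s = \frac{49 f}{43} + s = s + \frac{49 f}{43}$)
$b{\left(-56,\sqrt{g{\left(-5 \right)} - 9} \right)} + Y = \left(-56 + \frac{49 \sqrt{2 \left(-5\right) - 9}}{43}\right) + 240 = \left(-56 + \frac{49 \sqrt{-10 - 9}}{43}\right) + 240 = \left(-56 + \frac{49 \sqrt{-19}}{43}\right) + 240 = \left(-56 + \frac{49 i \sqrt{19}}{43}\right) + 240 = 184 + \frac{49 i \sqrt{19}}{43}$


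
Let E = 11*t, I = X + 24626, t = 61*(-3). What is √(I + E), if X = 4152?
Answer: √26765 ≈ 163.60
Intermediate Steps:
t = -183
I = 28778 (I = 4152 + 24626 = 28778)
E = -2013 (E = 11*(-183) = -2013)
√(I + E) = √(28778 - 2013) = √26765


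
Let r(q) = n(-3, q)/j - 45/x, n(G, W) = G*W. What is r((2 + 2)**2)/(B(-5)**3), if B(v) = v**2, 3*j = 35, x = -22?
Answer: -1593/12031250 ≈ -0.00013241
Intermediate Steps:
j = 35/3 (j = (1/3)*35 = 35/3 ≈ 11.667)
r(q) = 45/22 - 9*q/35 (r(q) = (-3*q)/(35/3) - 45/(-22) = -3*q*(3/35) - 45*(-1/22) = -9*q/35 + 45/22 = 45/22 - 9*q/35)
r((2 + 2)**2)/(B(-5)**3) = (45/22 - 9*(2 + 2)**2/35)/(((-5)**2)**3) = (45/22 - 9/35*4**2)/(25**3) = (45/22 - 9/35*16)/15625 = (45/22 - 144/35)*(1/15625) = -1593/770*1/15625 = -1593/12031250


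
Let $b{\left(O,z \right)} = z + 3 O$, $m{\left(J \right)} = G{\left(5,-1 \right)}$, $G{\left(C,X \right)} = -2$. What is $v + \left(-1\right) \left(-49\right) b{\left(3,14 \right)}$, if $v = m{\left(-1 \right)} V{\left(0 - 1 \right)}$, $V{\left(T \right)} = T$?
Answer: $1129$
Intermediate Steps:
$m{\left(J \right)} = -2$
$v = 2$ ($v = - 2 \left(0 - 1\right) = \left(-2\right) \left(-1\right) = 2$)
$v + \left(-1\right) \left(-49\right) b{\left(3,14 \right)} = 2 + \left(-1\right) \left(-49\right) \left(14 + 3 \cdot 3\right) = 2 + 49 \left(14 + 9\right) = 2 + 49 \cdot 23 = 2 + 1127 = 1129$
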